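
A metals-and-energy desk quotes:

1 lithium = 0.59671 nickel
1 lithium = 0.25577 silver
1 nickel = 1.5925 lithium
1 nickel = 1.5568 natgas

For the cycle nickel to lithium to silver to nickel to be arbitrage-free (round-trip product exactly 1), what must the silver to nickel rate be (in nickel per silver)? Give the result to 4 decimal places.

2.4551

Known legs of the cycle: 1.5925 × 0.25577 = 0.407313725
For no arbitrage the full-cycle product must be 1, so the missing rate is 1 / 0.407313725 ≈ 2.455110.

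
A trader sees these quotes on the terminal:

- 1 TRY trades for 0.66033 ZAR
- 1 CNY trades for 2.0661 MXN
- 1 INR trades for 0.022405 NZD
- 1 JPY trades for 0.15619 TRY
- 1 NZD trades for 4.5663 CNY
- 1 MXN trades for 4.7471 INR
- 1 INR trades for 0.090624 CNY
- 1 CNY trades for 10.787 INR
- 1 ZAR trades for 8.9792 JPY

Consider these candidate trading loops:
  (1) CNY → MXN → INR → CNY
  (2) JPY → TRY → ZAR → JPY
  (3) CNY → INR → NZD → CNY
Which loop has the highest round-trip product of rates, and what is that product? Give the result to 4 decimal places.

(1) 2.0661 × 4.7471 × 0.090624 = 0.88884
(2) 0.15619 × 0.66033 × 8.9792 = 0.92609
(3) 10.787 × 0.022405 × 4.5663 = 1.10360
Highest is cycle (3) at 1.1036 (>1, arbitrage).

1.1036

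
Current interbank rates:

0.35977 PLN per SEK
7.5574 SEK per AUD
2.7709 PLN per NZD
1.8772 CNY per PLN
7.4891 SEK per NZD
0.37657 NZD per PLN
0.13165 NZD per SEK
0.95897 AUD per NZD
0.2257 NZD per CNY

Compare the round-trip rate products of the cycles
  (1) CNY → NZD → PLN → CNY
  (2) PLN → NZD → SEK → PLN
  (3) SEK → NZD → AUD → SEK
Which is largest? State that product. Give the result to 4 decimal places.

(1) 0.2257 × 2.7709 × 1.8772 = 1.17399
(2) 0.37657 × 7.4891 × 0.35977 = 1.01461
(3) 0.13165 × 0.95897 × 7.5574 = 0.95411
Highest is cycle (1) at 1.1740 (>1, arbitrage).

1.1740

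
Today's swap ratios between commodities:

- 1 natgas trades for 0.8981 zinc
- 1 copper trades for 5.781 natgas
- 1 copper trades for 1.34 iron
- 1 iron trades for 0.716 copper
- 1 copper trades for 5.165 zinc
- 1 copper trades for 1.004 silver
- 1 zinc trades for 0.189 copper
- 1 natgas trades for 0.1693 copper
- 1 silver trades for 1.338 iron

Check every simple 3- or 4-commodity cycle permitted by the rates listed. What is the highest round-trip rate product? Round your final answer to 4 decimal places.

natgas→zinc→copper→natgas: 0.8981 × 0.189 × 5.781 = 0.98127
copper→silver→iron→copper: 1.004 × 1.338 × 0.716 = 0.96184
Maximum is natgas→zinc→copper→natgas at 0.9813; no arbitrage — every cycle loses value.

0.9813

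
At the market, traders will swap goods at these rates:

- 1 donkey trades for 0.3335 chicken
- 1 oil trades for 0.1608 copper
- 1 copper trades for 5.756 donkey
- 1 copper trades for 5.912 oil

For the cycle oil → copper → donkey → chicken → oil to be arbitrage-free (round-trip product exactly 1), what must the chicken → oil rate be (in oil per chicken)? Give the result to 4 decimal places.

Known legs of the cycle: 0.1608 × 5.756 × 0.3335 = 0.3086758608
For no arbitrage the full-cycle product must be 1, so the missing rate is 1 / 0.3086758608 ≈ 3.239644.

3.2396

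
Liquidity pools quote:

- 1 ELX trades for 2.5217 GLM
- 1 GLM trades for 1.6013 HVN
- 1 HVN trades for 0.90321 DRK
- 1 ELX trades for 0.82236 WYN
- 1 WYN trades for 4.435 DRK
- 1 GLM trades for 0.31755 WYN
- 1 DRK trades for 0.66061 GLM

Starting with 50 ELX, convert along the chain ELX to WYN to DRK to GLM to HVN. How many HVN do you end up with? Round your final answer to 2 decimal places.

192.90

50 ELX × 0.82236 = 41.118 WYN
41.118 WYN × 4.435 = 182.35833 DRK
182.35833 DRK × 0.66061 = 120.4677363813 GLM
120.4677363813 GLM × 1.6013 = 192.90498626737569 HVN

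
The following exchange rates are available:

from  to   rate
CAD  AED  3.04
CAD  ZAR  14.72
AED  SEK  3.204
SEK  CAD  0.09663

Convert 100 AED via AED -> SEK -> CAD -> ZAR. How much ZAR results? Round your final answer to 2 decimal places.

455.73

100 AED × 3.204 = 320.4 SEK
320.4 SEK × 0.09663 = 30.960252 CAD
30.960252 CAD × 14.72 = 455.73490944 ZAR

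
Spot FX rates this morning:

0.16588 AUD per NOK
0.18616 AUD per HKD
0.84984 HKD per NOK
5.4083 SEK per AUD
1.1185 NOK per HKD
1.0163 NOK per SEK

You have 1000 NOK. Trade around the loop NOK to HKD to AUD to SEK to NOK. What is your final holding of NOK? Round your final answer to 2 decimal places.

869.57

1000 NOK × 0.84984 = 849.84 HKD
849.84 HKD × 0.18616 = 158.2062144 AUD
158.2062144 AUD × 5.4083 = 855.62666933952 SEK
855.62666933952 SEK × 1.0163 = 869.573384049754176 NOK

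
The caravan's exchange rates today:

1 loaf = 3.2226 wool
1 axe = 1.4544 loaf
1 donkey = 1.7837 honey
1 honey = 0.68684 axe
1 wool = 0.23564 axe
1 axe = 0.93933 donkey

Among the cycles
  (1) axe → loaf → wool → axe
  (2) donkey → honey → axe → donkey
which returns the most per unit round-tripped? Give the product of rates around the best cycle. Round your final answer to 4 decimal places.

1.1508

(1) 1.4544 × 3.2226 × 0.23564 = 1.10443
(2) 1.7837 × 0.68684 × 0.93933 = 1.15079
Highest is cycle (2) at 1.1508 (>1, arbitrage).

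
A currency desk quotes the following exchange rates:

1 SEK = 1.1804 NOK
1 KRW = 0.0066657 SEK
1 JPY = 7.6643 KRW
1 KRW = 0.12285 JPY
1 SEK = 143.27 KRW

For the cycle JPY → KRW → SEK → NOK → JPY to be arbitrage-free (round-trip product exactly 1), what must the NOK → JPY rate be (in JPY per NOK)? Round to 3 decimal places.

Known legs of the cycle: 7.6643 × 0.0066657 × 1.1804 = 0.060304186091604
For no arbitrage the full-cycle product must be 1, so the missing rate is 1 / 0.060304186091604 ≈ 16.58260.

16.583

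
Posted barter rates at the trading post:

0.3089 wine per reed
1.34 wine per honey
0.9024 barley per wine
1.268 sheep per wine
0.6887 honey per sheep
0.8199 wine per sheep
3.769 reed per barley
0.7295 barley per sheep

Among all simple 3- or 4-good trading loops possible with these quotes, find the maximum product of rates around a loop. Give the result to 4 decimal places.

wine→sheep→honey→wine: 1.268 × 0.6887 × 1.34 = 1.17018
wine→sheep→barley→reed→wine: 1.268 × 0.7295 × 3.769 × 0.3089 = 1.07693
wine→barley→reed→wine: 0.9024 × 3.769 × 0.3089 = 1.05061
Maximum is wine→sheep→honey→wine at 1.1702; arbitrage exists.

1.1702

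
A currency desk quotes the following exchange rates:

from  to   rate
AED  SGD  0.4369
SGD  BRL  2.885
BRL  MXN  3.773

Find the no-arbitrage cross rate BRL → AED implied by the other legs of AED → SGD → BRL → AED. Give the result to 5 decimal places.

Known legs of the cycle: 0.4369 × 2.885 = 1.2604565
For no arbitrage the full-cycle product must be 1, so the missing rate is 1 / 1.2604565 ≈ 0.7933634.

0.79336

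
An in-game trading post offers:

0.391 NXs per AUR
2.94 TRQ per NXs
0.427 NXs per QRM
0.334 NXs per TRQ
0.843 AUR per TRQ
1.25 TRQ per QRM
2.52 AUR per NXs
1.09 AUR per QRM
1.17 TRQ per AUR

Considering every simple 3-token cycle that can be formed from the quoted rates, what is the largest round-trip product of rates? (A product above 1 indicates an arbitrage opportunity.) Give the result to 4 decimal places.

0.9848

NXs→AUR→TRQ→NXs: 2.52 × 1.17 × 0.334 = 0.98477
NXs→TRQ→AUR→NXs: 2.94 × 0.843 × 0.391 = 0.96906
Maximum is NXs→AUR→TRQ→NXs at 0.9848; no arbitrage — every cycle loses value.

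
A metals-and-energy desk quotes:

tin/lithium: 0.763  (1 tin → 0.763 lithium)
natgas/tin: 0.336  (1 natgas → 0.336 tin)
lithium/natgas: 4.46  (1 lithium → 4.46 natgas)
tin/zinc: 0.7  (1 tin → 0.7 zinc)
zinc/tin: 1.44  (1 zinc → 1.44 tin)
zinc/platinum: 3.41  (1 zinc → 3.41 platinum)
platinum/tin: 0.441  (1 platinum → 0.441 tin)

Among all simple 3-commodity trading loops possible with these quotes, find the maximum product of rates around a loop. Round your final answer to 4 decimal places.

lithium→natgas→tin→lithium: 4.46 × 0.336 × 0.763 = 1.14340
platinum→tin→zinc→platinum: 0.441 × 0.7 × 3.41 = 1.05267
Maximum is lithium→natgas→tin→lithium at 1.1434; arbitrage exists.

1.1434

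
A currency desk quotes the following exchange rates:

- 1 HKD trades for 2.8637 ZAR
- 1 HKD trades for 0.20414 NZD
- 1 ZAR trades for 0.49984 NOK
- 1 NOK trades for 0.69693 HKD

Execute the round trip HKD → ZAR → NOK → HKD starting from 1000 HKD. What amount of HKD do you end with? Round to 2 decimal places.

997.58

1000 HKD × 2.8637 = 2863.7 ZAR
2863.7 ZAR × 0.49984 = 1431.391808 NOK
1431.391808 NOK × 0.69693 = 997.57989274944 HKD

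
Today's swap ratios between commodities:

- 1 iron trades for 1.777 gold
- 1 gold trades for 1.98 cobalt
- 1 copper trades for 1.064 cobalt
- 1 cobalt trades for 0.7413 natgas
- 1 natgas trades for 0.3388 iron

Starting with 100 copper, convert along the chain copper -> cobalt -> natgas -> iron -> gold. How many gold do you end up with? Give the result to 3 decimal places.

47.486

100 copper × 1.064 = 106.4 cobalt
106.4 cobalt × 0.7413 = 78.87432 natgas
78.87432 natgas × 0.3388 = 26.722619616 iron
26.722619616 iron × 1.777 = 47.486095057632 gold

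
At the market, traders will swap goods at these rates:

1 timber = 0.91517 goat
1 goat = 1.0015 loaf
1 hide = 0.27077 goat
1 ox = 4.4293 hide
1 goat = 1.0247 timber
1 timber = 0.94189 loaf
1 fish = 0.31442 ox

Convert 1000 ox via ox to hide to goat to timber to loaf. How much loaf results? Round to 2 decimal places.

1000 ox × 4.4293 = 4429.3 hide
4429.3 hide × 0.27077 = 1199.321561 goat
1199.321561 goat × 1.0247 = 1228.9448035567 timber
1228.9448035567 timber × 0.94189 = 1157.530821022020163 loaf

1157.53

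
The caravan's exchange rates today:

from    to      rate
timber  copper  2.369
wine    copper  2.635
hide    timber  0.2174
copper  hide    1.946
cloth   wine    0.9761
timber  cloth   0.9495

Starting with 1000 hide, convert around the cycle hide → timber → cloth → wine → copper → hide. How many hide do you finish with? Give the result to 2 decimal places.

1033.17

1000 hide × 0.2174 = 217.4 timber
217.4 timber × 0.9495 = 206.4213 cloth
206.4213 cloth × 0.9761 = 201.48783093 wine
201.48783093 wine × 2.635 = 530.92043450055 copper
530.92043450055 copper × 1.946 = 1033.1711655380703 hide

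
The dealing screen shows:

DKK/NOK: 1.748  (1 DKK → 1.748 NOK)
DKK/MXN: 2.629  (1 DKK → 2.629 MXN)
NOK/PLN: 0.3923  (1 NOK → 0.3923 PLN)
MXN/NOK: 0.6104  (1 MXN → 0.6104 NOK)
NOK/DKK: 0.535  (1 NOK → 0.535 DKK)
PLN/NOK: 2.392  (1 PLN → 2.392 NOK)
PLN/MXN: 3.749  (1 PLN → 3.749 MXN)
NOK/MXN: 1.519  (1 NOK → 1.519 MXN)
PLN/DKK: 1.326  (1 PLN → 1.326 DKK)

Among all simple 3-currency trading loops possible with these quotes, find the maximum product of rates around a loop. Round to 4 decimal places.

DKK→NOK→PLN→DKK: 1.748 × 0.3923 × 1.326 = 0.90929
MXN→NOK→PLN→MXN: 0.6104 × 0.3923 × 3.749 = 0.89774
MXN→NOK→DKK→MXN: 0.6104 × 0.535 × 2.629 = 0.85854
Maximum is DKK→NOK→PLN→DKK at 0.9093; no arbitrage — every cycle loses value.

0.9093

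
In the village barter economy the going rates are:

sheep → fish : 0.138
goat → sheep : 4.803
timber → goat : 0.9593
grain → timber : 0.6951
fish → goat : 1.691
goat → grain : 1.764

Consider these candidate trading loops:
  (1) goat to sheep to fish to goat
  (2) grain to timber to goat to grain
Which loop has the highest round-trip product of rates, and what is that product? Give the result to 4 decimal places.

(1) 4.803 × 0.138 × 1.691 = 1.12082
(2) 0.6951 × 0.9593 × 1.764 = 1.17625
Highest is cycle (2) at 1.1763 (>1, arbitrage).

1.1763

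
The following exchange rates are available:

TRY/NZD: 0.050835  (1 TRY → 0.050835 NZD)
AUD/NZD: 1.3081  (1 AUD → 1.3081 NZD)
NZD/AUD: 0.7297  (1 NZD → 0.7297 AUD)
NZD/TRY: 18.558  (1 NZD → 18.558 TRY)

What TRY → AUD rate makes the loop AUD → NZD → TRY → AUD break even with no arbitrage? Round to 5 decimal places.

Known legs of the cycle: 1.3081 × 18.558 = 24.2757198
For no arbitrage the full-cycle product must be 1, so the missing rate is 1 / 24.2757198 ≈ 0.0411934.

0.04119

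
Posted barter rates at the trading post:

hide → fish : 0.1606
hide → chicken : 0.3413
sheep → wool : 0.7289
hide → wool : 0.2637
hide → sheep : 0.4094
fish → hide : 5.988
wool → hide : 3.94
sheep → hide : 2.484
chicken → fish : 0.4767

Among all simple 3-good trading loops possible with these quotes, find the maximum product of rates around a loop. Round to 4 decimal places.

1.1757

sheep→wool→hide→sheep: 0.7289 × 3.94 × 0.4094 = 1.17574
fish→hide→chicken→fish: 5.988 × 0.3413 × 0.4767 = 0.97423
Maximum is sheep→wool→hide→sheep at 1.1757; arbitrage exists.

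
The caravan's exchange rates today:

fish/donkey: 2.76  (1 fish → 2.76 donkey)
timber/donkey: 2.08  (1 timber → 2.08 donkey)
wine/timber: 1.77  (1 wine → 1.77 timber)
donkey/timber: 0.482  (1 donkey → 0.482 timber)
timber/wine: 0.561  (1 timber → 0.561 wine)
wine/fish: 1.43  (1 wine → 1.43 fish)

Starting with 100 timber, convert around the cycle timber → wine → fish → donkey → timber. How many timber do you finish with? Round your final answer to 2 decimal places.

100 timber × 0.561 = 56.1 wine
56.1 wine × 1.43 = 80.223 fish
80.223 fish × 2.76 = 221.41548 donkey
221.41548 donkey × 0.482 = 106.72226136 timber

106.72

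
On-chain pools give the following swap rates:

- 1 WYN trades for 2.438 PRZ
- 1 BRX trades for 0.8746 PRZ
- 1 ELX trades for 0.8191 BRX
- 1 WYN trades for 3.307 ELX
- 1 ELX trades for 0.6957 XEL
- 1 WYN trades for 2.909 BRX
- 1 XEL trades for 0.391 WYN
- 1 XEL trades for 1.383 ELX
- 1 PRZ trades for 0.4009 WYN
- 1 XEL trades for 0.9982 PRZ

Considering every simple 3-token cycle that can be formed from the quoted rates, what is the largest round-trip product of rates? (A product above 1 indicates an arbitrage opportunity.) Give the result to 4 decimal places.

1.0200

BRX→PRZ→WYN→BRX: 0.8746 × 0.4009 × 2.909 = 1.01997
ELX→XEL→WYN→ELX: 0.6957 × 0.391 × 3.307 = 0.89957
Maximum is BRX→PRZ→WYN→BRX at 1.0200; arbitrage exists.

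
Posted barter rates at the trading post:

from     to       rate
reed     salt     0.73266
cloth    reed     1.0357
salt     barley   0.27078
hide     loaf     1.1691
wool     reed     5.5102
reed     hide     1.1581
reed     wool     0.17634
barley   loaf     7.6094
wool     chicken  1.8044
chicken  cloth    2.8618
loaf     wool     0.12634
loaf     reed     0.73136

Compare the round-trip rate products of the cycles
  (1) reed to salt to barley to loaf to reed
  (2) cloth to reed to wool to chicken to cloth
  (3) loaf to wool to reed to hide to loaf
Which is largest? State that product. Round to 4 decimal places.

1.1041

(1) 0.73266 × 0.27078 × 7.6094 × 0.73136 = 1.10408
(2) 1.0357 × 0.17634 × 1.8044 × 2.8618 = 0.94310
(3) 0.12634 × 5.5102 × 1.1581 × 1.1691 = 0.94255
Highest is cycle (1) at 1.1041 (>1, arbitrage).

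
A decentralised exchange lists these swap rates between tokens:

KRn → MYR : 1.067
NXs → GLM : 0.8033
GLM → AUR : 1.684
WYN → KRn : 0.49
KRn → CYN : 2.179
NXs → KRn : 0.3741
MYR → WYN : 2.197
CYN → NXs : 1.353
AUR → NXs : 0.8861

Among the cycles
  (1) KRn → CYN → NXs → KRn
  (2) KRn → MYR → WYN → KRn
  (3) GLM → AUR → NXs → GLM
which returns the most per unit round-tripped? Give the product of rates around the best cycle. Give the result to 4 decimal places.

1.1987

(1) 2.179 × 1.353 × 0.3741 = 1.10292
(2) 1.067 × 2.197 × 0.49 = 1.14866
(3) 1.684 × 0.8861 × 0.8033 = 1.19868
Highest is cycle (3) at 1.1987 (>1, arbitrage).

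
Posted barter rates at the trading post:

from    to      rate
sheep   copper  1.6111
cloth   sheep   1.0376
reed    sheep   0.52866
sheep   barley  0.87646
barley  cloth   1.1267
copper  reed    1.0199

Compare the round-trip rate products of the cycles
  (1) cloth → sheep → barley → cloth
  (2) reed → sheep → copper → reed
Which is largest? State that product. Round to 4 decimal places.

(1) 1.0376 × 0.87646 × 1.1267 = 1.02464
(2) 0.52866 × 1.6111 × 1.0199 = 0.86867
Highest is cycle (1) at 1.0246 (>1, arbitrage).

1.0246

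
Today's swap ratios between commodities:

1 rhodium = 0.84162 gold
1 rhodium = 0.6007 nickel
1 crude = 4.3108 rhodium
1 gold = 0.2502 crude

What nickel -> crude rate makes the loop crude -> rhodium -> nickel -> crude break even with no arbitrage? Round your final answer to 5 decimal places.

0.38618

Known legs of the cycle: 4.3108 × 0.6007 = 2.58949756
For no arbitrage the full-cycle product must be 1, so the missing rate is 1 / 2.58949756 ≈ 0.3861753.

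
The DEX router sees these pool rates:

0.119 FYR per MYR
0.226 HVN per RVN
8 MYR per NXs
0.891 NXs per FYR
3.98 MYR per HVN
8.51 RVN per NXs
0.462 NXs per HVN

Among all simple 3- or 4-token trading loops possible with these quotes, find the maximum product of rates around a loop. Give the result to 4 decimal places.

0.8885

NXs→RVN→HVN→NXs: 8.51 × 0.226 × 0.462 = 0.88855
FYR→NXs→MYR→FYR: 0.891 × 8 × 0.119 = 0.84823
Maximum is NXs→RVN→HVN→NXs at 0.8885; no arbitrage — every cycle loses value.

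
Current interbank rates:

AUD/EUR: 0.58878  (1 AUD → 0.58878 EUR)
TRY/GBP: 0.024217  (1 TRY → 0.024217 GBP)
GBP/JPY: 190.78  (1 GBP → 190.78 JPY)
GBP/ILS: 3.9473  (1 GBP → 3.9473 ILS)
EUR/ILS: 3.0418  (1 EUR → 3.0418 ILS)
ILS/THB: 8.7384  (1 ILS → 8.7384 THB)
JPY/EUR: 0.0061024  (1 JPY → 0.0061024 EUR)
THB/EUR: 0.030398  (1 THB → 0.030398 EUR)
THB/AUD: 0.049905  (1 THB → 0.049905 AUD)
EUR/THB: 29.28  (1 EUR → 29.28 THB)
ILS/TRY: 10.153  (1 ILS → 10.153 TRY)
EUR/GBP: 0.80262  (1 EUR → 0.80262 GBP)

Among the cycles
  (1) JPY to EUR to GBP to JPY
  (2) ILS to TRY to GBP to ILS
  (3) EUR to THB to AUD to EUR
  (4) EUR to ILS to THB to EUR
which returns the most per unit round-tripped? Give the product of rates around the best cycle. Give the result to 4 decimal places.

(1) 0.0061024 × 0.80262 × 190.78 = 0.93442
(2) 10.153 × 0.024217 × 3.9473 = 0.97054
(3) 29.28 × 0.049905 × 0.58878 = 0.86034
(4) 3.0418 × 8.7384 × 0.030398 = 0.80799
Highest is cycle (2) at 0.9705 (≤1, no arbitrage).

0.9705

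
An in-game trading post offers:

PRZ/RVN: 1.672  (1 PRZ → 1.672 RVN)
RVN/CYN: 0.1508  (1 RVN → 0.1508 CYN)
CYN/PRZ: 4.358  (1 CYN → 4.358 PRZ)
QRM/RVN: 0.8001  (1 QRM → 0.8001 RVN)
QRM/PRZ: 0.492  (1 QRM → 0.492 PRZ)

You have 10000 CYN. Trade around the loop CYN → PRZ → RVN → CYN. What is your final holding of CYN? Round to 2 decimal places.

10000 CYN × 4.358 = 43580 PRZ
43580 PRZ × 1.672 = 72865.76 RVN
72865.76 RVN × 0.1508 = 10988.156608 CYN

10988.16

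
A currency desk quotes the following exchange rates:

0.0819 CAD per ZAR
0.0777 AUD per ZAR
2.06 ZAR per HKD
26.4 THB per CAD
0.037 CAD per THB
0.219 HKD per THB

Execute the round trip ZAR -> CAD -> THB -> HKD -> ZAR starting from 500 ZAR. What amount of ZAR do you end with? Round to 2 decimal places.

500 ZAR × 0.0819 = 40.95 CAD
40.95 CAD × 26.4 = 1081.08 THB
1081.08 THB × 0.219 = 236.75652 HKD
236.75652 HKD × 2.06 = 487.7184312 ZAR

487.72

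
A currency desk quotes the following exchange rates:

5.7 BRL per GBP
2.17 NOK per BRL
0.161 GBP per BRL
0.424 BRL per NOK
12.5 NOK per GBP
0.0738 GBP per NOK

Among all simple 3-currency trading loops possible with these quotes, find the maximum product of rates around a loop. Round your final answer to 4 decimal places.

GBP→BRL→NOK→GBP: 5.7 × 2.17 × 0.0738 = 0.91283
GBP→NOK→BRL→GBP: 12.5 × 0.424 × 0.161 = 0.85330
Maximum is GBP→BRL→NOK→GBP at 0.9128; no arbitrage — every cycle loses value.

0.9128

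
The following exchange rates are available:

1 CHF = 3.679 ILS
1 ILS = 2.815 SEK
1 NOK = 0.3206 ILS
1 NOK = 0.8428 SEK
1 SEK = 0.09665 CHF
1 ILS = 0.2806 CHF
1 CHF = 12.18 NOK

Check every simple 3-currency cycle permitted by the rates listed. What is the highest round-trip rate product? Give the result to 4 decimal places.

NOK→ILS→CHF→NOK: 0.3206 × 0.2806 × 12.18 = 1.09572
CHF→ILS→SEK→CHF: 3.679 × 2.815 × 0.09665 = 1.00094
NOK→SEK→CHF→NOK: 0.8428 × 0.09665 × 12.18 = 0.99214
Maximum is NOK→ILS→CHF→NOK at 1.0957; arbitrage exists.

1.0957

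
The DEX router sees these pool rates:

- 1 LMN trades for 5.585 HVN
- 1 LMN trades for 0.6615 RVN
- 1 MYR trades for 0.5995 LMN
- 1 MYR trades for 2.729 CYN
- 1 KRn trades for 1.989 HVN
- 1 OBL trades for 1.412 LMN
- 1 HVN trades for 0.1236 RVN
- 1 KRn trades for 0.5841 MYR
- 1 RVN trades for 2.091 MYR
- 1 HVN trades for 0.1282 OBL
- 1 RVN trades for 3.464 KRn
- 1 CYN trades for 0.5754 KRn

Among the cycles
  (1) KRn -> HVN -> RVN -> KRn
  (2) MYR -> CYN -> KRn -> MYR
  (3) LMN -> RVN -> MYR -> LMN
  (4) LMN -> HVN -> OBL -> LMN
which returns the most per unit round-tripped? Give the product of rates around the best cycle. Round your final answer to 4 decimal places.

1.0110

(1) 1.989 × 0.1236 × 3.464 = 0.85159
(2) 2.729 × 0.5754 × 0.5841 = 0.91719
(3) 0.6615 × 2.091 × 0.5995 = 0.82923
(4) 5.585 × 0.1282 × 1.412 = 1.01099
Highest is cycle (4) at 1.0110 (>1, arbitrage).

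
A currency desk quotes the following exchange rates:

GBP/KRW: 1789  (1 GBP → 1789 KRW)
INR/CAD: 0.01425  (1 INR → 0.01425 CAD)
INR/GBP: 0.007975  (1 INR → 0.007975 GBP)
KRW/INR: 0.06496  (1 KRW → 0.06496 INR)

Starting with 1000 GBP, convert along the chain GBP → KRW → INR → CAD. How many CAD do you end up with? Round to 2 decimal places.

1656.04

1000 GBP × 1789 = 1789000 KRW
1789000 KRW × 0.06496 = 116213.44 INR
116213.44 INR × 0.01425 = 1656.04152 CAD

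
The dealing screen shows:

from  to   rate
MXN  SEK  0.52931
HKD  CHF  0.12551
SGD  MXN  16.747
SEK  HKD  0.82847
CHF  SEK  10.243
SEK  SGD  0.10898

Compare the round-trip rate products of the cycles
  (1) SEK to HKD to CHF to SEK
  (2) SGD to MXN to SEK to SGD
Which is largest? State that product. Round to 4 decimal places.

(1) 0.82847 × 0.12551 × 10.243 = 1.06508
(2) 16.747 × 0.52931 × 0.10898 = 0.96604
Highest is cycle (1) at 1.0651 (>1, arbitrage).

1.0651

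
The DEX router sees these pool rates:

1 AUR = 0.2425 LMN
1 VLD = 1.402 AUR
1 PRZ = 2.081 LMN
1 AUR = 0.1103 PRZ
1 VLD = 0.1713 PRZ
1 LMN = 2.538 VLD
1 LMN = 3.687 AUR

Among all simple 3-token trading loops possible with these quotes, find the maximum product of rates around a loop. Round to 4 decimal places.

VLD→PRZ→LMN→VLD: 0.1713 × 2.081 × 2.538 = 0.90473
VLD→AUR→LMN→VLD: 1.402 × 0.2425 × 2.538 = 0.86288
AUR→PRZ→LMN→AUR: 0.1103 × 2.081 × 3.687 = 0.84629
Maximum is VLD→PRZ→LMN→VLD at 0.9047; no arbitrage — every cycle loses value.

0.9047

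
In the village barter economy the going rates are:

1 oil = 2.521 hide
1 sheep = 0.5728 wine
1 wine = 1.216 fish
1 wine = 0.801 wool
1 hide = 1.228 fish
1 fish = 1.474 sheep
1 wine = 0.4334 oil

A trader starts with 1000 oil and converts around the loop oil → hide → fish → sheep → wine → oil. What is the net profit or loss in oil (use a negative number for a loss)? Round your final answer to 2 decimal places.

132.82

1000 oil × 2.521 = 2521 hide
2521 hide × 1.228 = 3095.788 fish
3095.788 fish × 1.474 = 4563.191512 sheep
4563.191512 sheep × 0.5728 = 2613.7960980736 wine
2613.7960980736 wine × 0.4334 = 1132.81922890509824 oil
Net change: 1132.81922890509824 − 1000 = 132.81922890509824 oil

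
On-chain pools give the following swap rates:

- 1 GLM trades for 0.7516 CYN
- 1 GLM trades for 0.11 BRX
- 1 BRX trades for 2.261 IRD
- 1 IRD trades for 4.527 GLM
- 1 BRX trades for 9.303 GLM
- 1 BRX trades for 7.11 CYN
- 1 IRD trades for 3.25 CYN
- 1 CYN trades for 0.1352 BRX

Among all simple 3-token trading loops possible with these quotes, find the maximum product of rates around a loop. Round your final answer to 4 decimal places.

IRD→GLM→BRX→IRD: 4.527 × 0.11 × 2.261 = 1.12591
CYN→BRX→IRD→CYN: 0.1352 × 2.261 × 3.25 = 0.99348
CYN→BRX→GLM→CYN: 0.1352 × 9.303 × 0.7516 = 0.94534
Maximum is IRD→GLM→BRX→IRD at 1.1259; arbitrage exists.

1.1259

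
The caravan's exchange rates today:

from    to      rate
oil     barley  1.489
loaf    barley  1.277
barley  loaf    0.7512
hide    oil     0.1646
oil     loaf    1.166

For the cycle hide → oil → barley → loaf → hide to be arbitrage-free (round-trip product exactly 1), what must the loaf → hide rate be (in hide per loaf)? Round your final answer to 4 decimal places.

5.4315

Known legs of the cycle: 0.1646 × 1.489 × 0.7512 = 0.18411115728
For no arbitrage the full-cycle product must be 1, so the missing rate is 1 / 0.18411115728 ≈ 5.431501.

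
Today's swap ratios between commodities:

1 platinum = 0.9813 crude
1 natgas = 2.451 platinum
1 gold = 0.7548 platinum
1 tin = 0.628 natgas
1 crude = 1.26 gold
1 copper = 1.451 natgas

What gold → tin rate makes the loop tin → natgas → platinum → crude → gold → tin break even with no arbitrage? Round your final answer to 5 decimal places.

Known legs of the cycle: 0.628 × 2.451 × 0.9813 × 1.26 = 1.903159989864
For no arbitrage the full-cycle product must be 1, so the missing rate is 1 / 1.903159989864 ≈ 0.5254419.

0.52544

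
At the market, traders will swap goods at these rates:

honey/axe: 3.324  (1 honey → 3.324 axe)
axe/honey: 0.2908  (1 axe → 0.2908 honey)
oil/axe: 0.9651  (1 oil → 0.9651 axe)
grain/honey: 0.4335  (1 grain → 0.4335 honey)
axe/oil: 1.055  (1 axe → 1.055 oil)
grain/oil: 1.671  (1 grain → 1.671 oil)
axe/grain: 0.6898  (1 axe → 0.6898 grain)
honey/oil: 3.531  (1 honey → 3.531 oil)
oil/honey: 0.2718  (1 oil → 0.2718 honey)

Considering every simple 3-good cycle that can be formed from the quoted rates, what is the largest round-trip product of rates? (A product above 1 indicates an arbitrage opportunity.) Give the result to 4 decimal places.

1.1124

oil→axe→grain→oil: 0.9651 × 0.6898 × 1.671 = 1.11243
honey→axe→grain→honey: 3.324 × 0.6898 × 0.4335 = 0.99397
oil→axe→honey→oil: 0.9651 × 0.2908 × 3.531 = 0.99098
oil→honey→axe→oil: 0.2718 × 3.324 × 1.055 = 0.95315
Maximum is oil→axe→grain→oil at 1.1124; arbitrage exists.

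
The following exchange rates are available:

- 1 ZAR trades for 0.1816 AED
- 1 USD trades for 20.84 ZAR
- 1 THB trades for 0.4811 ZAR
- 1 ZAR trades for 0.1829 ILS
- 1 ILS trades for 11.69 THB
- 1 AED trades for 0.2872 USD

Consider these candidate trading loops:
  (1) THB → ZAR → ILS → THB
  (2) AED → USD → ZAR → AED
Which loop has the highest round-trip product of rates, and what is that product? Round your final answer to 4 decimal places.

(1) 0.4811 × 0.1829 × 11.69 = 1.02864
(2) 0.2872 × 20.84 × 0.1816 = 1.08692
Highest is cycle (2) at 1.0869 (>1, arbitrage).

1.0869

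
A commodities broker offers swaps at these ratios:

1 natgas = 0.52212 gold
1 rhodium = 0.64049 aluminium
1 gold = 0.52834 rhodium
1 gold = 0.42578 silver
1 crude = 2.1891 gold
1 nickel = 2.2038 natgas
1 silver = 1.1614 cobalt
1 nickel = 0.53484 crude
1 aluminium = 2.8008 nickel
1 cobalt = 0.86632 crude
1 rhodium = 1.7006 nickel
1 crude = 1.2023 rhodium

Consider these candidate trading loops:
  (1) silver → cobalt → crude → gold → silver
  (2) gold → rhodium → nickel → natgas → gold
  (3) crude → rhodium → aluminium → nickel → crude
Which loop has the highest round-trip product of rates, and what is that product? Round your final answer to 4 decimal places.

1.1535

(1) 1.1614 × 0.86632 × 2.1891 × 0.42578 = 0.93780
(2) 0.52834 × 1.7006 × 2.2038 × 0.52212 = 1.03385
(3) 1.2023 × 0.64049 × 2.8008 × 0.53484 = 1.15354
Highest is cycle (3) at 1.1535 (>1, arbitrage).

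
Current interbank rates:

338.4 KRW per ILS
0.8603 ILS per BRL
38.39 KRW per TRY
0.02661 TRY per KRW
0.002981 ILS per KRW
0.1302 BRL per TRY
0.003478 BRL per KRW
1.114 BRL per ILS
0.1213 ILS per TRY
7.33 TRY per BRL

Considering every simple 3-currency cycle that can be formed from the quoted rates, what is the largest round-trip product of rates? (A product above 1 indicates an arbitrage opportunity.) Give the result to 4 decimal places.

TRY→ILS→KRW→TRY: 0.1213 × 338.4 × 0.02661 = 1.09229
BRL→ILS→KRW→BRL: 0.8603 × 338.4 × 0.003478 = 1.01253
BRL→TRY→ILS→BRL: 7.33 × 0.1213 × 1.114 = 0.99049
BRL→TRY→KRW→BRL: 7.33 × 38.39 × 0.003478 = 0.97870
Maximum is TRY→ILS→KRW→TRY at 1.0923; arbitrage exists.

1.0923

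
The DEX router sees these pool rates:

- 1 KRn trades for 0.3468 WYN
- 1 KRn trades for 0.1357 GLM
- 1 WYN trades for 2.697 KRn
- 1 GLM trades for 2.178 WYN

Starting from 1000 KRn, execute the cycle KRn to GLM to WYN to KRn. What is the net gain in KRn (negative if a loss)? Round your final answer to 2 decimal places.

1000 KRn × 0.1357 = 135.7 GLM
135.7 GLM × 2.178 = 295.5546 WYN
295.5546 WYN × 2.697 = 797.1107562 KRn
Net change: 797.1107562 − 1000 = -202.8892438 KRn

-202.89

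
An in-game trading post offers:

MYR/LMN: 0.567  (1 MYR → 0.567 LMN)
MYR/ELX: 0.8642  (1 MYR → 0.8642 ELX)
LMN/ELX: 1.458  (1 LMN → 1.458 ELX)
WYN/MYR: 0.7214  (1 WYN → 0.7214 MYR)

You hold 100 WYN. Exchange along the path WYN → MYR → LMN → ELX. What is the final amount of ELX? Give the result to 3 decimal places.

59.637

100 WYN × 0.7214 = 72.14 MYR
72.14 MYR × 0.567 = 40.90338 LMN
40.90338 LMN × 1.458 = 59.63712804 ELX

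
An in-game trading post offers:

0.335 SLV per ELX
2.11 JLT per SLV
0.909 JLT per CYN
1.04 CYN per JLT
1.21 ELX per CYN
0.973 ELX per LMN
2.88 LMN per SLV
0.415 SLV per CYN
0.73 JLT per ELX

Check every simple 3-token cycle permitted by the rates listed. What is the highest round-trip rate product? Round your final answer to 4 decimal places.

LMN→ELX→SLV→LMN: 0.973 × 0.335 × 2.88 = 0.93875
CYN→ELX→JLT→CYN: 1.21 × 0.73 × 1.04 = 0.91863
CYN→SLV→JLT→CYN: 0.415 × 2.11 × 1.04 = 0.91068
Maximum is LMN→ELX→SLV→LMN at 0.9388; no arbitrage — every cycle loses value.

0.9388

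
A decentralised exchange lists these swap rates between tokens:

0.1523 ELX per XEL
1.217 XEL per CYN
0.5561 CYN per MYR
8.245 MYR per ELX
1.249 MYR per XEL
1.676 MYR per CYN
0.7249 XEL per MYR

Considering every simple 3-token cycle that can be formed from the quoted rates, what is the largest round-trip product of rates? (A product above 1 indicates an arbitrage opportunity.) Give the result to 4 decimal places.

0.9103

ELX→MYR→XEL→ELX: 8.245 × 0.7249 × 0.1523 = 0.91027
CYN→XEL→MYR→CYN: 1.217 × 1.249 × 0.5561 = 0.84529
Maximum is ELX→MYR→XEL→ELX at 0.9103; no arbitrage — every cycle loses value.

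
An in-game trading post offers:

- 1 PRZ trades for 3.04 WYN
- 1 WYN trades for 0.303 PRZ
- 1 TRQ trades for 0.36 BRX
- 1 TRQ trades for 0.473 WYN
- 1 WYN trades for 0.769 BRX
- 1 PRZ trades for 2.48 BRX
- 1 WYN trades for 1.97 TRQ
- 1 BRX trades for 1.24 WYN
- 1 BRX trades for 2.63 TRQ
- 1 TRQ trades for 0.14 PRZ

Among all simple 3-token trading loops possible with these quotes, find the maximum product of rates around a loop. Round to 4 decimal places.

0.9566

WYN→BRX→TRQ→WYN: 0.769 × 2.63 × 0.473 = 0.95663
WYN→PRZ→BRX→WYN: 0.303 × 2.48 × 1.24 = 0.93179
PRZ→BRX→TRQ→PRZ: 2.48 × 2.63 × 0.14 = 0.91314
WYN→TRQ→BRX→WYN: 1.97 × 0.36 × 1.24 = 0.87941
WYN→TRQ→PRZ→WYN: 1.97 × 0.14 × 3.04 = 0.83843
Maximum is WYN→BRX→TRQ→WYN at 0.9566; no arbitrage — every cycle loses value.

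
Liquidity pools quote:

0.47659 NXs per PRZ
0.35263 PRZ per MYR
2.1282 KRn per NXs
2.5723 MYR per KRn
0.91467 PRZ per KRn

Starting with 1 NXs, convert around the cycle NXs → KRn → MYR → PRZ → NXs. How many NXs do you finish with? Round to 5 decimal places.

0.92002

1 NXs × 2.1282 = 2.1282 KRn
2.1282 KRn × 2.5723 = 5.47436886 MYR
5.47436886 MYR × 0.35263 = 1.9304266911018 PRZ
1.9304266911018 PRZ × 0.47659 = 0.920022056712206862 NXs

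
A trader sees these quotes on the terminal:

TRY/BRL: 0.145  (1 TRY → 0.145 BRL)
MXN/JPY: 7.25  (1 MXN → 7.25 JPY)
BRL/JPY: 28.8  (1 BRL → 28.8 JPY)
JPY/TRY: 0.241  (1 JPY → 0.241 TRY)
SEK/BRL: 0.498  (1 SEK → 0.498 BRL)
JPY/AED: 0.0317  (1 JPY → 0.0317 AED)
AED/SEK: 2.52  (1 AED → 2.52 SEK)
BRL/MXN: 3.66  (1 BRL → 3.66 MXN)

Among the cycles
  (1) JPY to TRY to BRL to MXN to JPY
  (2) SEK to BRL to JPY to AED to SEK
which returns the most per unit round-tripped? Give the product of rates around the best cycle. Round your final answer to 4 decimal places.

(1) 0.241 × 0.145 × 3.66 × 7.25 = 0.92727
(2) 0.498 × 28.8 × 0.0317 × 2.52 = 1.14573
Highest is cycle (2) at 1.1457 (>1, arbitrage).

1.1457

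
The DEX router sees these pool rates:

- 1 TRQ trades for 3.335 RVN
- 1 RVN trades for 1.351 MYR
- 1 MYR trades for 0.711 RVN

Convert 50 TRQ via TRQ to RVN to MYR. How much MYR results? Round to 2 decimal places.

50 TRQ × 3.335 = 166.75 RVN
166.75 RVN × 1.351 = 225.27925 MYR

225.28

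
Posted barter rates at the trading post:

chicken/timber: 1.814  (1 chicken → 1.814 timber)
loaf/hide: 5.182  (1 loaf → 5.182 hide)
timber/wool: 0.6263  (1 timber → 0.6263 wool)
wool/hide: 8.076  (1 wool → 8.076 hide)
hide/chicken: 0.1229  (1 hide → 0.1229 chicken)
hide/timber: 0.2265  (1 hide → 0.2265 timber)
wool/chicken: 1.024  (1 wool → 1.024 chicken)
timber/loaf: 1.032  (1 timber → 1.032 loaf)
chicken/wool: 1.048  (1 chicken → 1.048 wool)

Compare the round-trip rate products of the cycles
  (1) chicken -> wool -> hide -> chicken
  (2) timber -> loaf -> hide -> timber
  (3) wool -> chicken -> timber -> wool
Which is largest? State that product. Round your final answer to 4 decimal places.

1.2113

(1) 1.048 × 8.076 × 0.1229 = 1.04018
(2) 1.032 × 5.182 × 0.2265 = 1.21128
(3) 1.024 × 1.814 × 0.6263 = 1.16337
Highest is cycle (2) at 1.2113 (>1, arbitrage).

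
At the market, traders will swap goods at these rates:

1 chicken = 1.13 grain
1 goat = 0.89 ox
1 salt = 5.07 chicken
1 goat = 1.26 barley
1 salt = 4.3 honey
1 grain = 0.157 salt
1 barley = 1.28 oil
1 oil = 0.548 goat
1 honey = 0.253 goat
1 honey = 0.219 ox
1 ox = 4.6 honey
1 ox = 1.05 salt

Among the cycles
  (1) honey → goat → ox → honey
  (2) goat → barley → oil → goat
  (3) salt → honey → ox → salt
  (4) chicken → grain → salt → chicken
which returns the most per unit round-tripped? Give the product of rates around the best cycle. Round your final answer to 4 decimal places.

1.0358

(1) 0.253 × 0.89 × 4.6 = 1.03578
(2) 1.26 × 1.28 × 0.548 = 0.88381
(3) 4.3 × 0.219 × 1.05 = 0.98879
(4) 1.13 × 0.157 × 5.07 = 0.89947
Highest is cycle (1) at 1.0358 (>1, arbitrage).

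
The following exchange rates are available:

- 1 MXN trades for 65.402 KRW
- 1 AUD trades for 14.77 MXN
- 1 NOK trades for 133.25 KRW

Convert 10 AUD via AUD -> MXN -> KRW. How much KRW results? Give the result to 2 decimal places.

10 AUD × 14.77 = 147.7 MXN
147.7 MXN × 65.402 = 9659.8754 KRW

9659.88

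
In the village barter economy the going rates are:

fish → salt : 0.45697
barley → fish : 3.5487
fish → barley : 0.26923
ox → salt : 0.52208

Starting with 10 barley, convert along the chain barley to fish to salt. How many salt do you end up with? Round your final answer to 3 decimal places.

16.216

10 barley × 3.5487 = 35.487 fish
35.487 fish × 0.45697 = 16.21649439 salt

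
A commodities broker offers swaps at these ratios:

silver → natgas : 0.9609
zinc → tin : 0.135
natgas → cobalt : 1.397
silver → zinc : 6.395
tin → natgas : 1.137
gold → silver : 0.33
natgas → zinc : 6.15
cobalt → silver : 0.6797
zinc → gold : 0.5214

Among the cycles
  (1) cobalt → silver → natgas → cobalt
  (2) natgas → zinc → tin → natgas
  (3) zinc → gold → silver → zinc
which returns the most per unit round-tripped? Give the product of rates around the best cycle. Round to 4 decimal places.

(1) 0.6797 × 0.9609 × 1.397 = 0.91241
(2) 6.15 × 0.135 × 1.137 = 0.94399
(3) 0.5214 × 0.33 × 6.395 = 1.10034
Highest is cycle (3) at 1.1003 (>1, arbitrage).

1.1003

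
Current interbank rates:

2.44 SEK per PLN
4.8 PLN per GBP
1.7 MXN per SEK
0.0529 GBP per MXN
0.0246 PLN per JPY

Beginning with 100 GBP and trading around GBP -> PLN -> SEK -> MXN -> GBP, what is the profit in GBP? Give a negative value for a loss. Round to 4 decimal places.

5.3260

100 GBP × 4.8 = 480 PLN
480 PLN × 2.44 = 1171.2 SEK
1171.2 SEK × 1.7 = 1991.04 MXN
1991.04 MXN × 0.0529 = 105.326016 GBP
Net change: 105.326016 − 100 = 5.326016 GBP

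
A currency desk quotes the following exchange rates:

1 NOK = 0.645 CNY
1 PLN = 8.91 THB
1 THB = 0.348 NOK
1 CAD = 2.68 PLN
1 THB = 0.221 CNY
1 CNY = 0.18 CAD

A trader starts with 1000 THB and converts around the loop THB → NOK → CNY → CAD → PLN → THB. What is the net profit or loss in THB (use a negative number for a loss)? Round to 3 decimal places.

-35.230

1000 THB × 0.348 = 348 NOK
348 NOK × 0.645 = 224.46 CNY
224.46 CNY × 0.18 = 40.4028 CAD
40.4028 CAD × 2.68 = 108.279504 PLN
108.279504 PLN × 8.91 = 964.77038064 THB
Net change: 964.77038064 − 1000 = -35.22961936 THB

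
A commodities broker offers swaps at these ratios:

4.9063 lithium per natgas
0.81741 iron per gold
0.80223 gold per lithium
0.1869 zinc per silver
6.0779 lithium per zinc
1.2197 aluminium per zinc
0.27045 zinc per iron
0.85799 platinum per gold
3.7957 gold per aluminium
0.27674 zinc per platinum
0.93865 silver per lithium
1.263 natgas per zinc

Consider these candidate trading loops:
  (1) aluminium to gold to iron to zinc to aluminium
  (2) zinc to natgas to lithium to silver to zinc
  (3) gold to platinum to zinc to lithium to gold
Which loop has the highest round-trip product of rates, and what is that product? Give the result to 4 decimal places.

1.1577

(1) 3.7957 × 0.81741 × 0.27045 × 1.2197 = 1.02346
(2) 1.263 × 4.9063 × 0.93865 × 0.1869 = 1.08710
(3) 0.85799 × 0.27674 × 6.0779 × 0.80223 = 1.15773
Highest is cycle (3) at 1.1577 (>1, arbitrage).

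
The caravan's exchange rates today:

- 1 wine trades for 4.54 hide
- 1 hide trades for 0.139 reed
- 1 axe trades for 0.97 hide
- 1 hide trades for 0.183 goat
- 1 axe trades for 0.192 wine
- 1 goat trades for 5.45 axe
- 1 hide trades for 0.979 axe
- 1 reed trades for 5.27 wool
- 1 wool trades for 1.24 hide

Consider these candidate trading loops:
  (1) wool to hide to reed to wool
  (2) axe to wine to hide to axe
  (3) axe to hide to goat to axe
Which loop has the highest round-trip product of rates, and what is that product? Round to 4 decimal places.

(1) 1.24 × 0.139 × 5.27 = 0.90834
(2) 0.192 × 4.54 × 0.979 = 0.85337
(3) 0.97 × 0.183 × 5.45 = 0.96743
Highest is cycle (3) at 0.9674 (≤1, no arbitrage).

0.9674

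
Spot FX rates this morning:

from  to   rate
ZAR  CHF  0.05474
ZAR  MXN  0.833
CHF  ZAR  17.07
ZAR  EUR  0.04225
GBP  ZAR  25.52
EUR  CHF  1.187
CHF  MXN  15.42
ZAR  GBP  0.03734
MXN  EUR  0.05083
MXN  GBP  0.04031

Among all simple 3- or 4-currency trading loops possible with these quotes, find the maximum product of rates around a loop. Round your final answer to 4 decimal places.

MXN→EUR→CHF→MXN: 0.05083 × 1.187 × 15.42 = 0.93037
MXN→GBP→ZAR→CHF→MXN: 0.04031 × 25.52 × 0.05474 × 15.42 = 0.86833
MXN→EUR→CHF→ZAR→MXN: 0.05083 × 1.187 × 17.07 × 0.833 = 0.85793
MXN→GBP→ZAR→MXN: 0.04031 × 25.52 × 0.833 = 0.85692
ZAR→EUR→CHF→ZAR: 0.04225 × 1.187 × 17.07 = 0.85607
Maximum is MXN→EUR→CHF→MXN at 0.9304; no arbitrage — every cycle loses value.

0.9304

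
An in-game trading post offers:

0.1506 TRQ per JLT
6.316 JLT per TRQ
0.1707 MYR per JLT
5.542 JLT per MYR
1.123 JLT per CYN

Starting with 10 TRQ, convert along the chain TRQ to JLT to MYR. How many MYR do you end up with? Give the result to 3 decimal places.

10.781

10 TRQ × 6.316 = 63.16 JLT
63.16 JLT × 0.1707 = 10.781412 MYR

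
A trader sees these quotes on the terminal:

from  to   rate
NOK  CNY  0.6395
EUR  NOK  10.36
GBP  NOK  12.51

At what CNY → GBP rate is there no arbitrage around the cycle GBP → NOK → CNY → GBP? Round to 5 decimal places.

0.12500

Known legs of the cycle: 12.51 × 0.6395 = 8.000145
For no arbitrage the full-cycle product must be 1, so the missing rate is 1 / 8.000145 ≈ 0.1249977.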